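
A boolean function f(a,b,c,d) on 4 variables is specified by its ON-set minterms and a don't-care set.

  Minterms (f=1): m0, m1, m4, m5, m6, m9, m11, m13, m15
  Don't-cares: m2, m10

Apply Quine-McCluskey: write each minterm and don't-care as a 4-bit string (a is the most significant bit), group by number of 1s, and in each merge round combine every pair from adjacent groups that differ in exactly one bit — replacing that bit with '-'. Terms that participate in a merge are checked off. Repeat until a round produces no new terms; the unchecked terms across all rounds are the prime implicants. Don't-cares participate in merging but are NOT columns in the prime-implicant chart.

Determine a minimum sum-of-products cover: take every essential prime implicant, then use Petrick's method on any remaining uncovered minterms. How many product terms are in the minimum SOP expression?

3

[col 0] 0000*, 0001*, 0010*, 0100*, 0101*, 0110*, 1001*, 1010*, 1011*, 1101*, 1111*
[col 1] -001*, -010, -101*, 0-00*, 0-01*, 0-10*, 00-0*, 000-*, 01-0*, 010-*, 1-01*, 1-11*, 10-1*, 101-, 11-1*
[col 2] --01, 0--0, 0-0-, 1--1
Prime implicants: --01, -010, 0--0, 0-0-, 1--1, 101-
PI chart (minterm → PIs covering it):
  0 | 0--0,0-0-
  1 | --01,0-0-
  4 | 0--0,0-0-
  5 | --01,0-0-
  6 | 0--0  (sole → essential)
  9 | --01,1--1
  11 | 1--1,101-
  13 | --01,1--1
  15 | 1--1  (sole → essential)
Essential prime implicants: 0--0, 1--1
Petrick residual → --01
Minimum SOP uses 3 PIs: c'd + a'd' + ad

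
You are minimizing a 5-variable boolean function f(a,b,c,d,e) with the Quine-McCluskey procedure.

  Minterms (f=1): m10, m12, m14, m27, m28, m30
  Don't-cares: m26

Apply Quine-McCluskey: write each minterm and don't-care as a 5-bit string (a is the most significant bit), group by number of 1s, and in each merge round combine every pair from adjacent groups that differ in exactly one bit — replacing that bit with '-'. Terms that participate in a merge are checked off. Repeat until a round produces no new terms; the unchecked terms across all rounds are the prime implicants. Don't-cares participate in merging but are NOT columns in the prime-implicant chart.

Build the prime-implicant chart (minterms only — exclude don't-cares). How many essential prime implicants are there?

3

size-2^0 implicants → 01010(✓)  01100(✓)  01110(✓)  11010(✓)  11011(✓)  11100(✓)  11110(✓)
size-2^1 implicants → -1010(✓)  -1100(✓)  -1110(✓)  01-10(✓)  011-0(✓)  11-10(✓)  1101-  111-0(✓)
size-2^2 implicants → -1-10  -11-0
Unchecked terms (primes): -1-10, -11-0, 1101-
Minterm coverage:
  m10 ⊆ -1-10 [E]
  m12 ⊆ -11-0 [E]
  m14 ⊆ -1-10,-11-0
  m27 ⊆ 1101- [E]
  m28 ⊆ -11-0 [E]
  m30 ⊆ -1-10,-11-0
E = {-1-10, -11-0, 1101-}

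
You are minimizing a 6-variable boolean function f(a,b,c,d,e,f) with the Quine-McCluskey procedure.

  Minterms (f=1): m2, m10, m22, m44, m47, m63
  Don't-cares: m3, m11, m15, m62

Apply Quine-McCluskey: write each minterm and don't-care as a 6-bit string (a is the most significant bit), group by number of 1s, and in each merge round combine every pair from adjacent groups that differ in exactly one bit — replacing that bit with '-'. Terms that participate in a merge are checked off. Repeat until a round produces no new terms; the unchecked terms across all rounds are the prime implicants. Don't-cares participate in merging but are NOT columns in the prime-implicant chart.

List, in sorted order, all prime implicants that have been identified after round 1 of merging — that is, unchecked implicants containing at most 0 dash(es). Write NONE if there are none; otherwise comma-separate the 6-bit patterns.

010110, 101100

size-2^0 implicants → 000010(✓)  000011(✓)  001010(✓)  001011(✓)  001111(✓)  010110  101100  101111(✓)  111110(✓)  111111(✓)
size-2^1 implicants → -01111  00-010(✓)  00-011(✓)  00001-(✓)  001-11  00101-(✓)  1-1111  11111-
size-2^2 implicants → 00-01-
Unchecked terms (primes): -01111, 00-01-, 001-11, 010110, 1-1111, 101100, 11111-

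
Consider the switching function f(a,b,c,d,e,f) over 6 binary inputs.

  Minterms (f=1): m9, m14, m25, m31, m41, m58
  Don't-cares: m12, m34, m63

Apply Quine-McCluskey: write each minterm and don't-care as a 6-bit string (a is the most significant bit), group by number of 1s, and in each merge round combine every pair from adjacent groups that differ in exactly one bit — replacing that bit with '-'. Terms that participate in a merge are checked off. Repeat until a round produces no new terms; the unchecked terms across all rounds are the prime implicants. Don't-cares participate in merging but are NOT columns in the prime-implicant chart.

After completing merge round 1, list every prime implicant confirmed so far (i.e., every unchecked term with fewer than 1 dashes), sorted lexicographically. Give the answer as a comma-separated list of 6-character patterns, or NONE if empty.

size-2^0 implicants → 001001(✓)  001100(✓)  001110(✓)  011001(✓)  011111(✓)  100010  101001(✓)  111010  111111(✓)
size-2^1 implicants → -01001  -11111  0-1001  0011-0
Unchecked terms (primes): -01001, -11111, 0-1001, 0011-0, 100010, 111010

100010, 111010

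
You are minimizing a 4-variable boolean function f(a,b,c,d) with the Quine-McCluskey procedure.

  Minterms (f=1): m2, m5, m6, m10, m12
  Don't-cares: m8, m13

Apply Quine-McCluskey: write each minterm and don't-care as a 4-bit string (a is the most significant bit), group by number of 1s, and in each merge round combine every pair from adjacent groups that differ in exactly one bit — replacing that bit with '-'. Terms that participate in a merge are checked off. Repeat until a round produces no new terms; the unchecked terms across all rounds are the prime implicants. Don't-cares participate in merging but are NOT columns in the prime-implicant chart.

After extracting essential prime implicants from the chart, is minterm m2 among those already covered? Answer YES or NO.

YES

[col 0] 0010*, 0101*, 0110*, 1000*, 1010*, 1100*, 1101*
[col 1] -010, -101, 0-10, 1-00, 10-0, 110-
Prime implicants: -010, -101, 0-10, 1-00, 10-0, 110-
PI chart (minterm → PIs covering it):
  2 | -010,0-10
  5 | -101  (sole → essential)
  6 | 0-10  (sole → essential)
  10 | -010,10-0
  12 | 1-00,110-
Essential prime implicants: -101, 0-10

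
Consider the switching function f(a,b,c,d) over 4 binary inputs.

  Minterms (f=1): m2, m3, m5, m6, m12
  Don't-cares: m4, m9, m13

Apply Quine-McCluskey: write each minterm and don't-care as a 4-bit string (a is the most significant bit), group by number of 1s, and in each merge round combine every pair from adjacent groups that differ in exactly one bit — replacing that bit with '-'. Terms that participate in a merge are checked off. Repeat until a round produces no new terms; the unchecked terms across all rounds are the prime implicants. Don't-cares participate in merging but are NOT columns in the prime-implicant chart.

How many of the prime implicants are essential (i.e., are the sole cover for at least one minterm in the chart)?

2

Round 0: 0010✓ 0011✓ 0100✓ 0101✓ 0110✓ 1001✓ 1100✓ 1101✓
Round 1: -100✓ -101✓ 0-10 001- 01-0 010-✓ 1-01 110-✓
Round 2: -10-
PIs = {-10-, 0-10, 001-, 01-0, 1-01}
Coverage chart:
  m2: 0-10,001-
  m3: 001- ←essential
  m5: -10- ←essential
  m6: 0-10,01-0
  m12: -10- ←essential
Essential: -10-, 001-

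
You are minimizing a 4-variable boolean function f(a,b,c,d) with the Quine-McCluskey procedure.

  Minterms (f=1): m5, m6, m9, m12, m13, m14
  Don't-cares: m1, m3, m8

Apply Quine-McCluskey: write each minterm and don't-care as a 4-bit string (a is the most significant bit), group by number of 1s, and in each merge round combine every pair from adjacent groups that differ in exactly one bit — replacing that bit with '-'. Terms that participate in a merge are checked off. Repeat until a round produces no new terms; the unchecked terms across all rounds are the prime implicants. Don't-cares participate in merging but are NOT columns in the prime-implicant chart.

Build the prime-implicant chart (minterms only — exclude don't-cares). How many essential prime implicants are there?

2

Round 0: 0001✓ 0011✓ 0101✓ 0110✓ 1000✓ 1001✓ 1100✓ 1101✓ 1110✓
Round 1: -001✓ -101✓ -110 0-01✓ 00-1 1-00✓ 1-01✓ 100-✓ 11-0 110-✓
Round 2: --01 1-0-
PIs = {--01, -110, 00-1, 1-0-, 11-0}
Coverage chart:
  m5: --01 ←essential
  m6: -110 ←essential
  m9: --01,1-0-
  m12: 1-0-,11-0
  m13: --01,1-0-
  m14: -110,11-0
Essential: --01, -110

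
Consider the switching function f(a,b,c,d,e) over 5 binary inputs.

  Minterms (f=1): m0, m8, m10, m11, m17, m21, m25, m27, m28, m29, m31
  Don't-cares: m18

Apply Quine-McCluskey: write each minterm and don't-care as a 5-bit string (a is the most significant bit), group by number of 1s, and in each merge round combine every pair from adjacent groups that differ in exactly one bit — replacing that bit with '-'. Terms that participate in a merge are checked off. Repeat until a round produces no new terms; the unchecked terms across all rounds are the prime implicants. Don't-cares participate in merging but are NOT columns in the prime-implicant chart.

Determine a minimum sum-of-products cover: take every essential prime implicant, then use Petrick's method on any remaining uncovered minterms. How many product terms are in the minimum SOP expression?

[col 0] 00000*, 01000*, 01010*, 01011*, 10001*, 10010, 10101*, 11001*, 11011*, 11100*, 11101*, 11111*
[col 1] -1011, 0-000, 010-0, 0101-, 1-001*, 1-101*, 10-01*, 11-01*, 11-11*, 110-1*, 111-1*, 1110-
[col 2] 1--01, 11--1
Prime implicants: -1011, 0-000, 010-0, 0101-, 1--01, 10010, 11--1, 1110-
PI chart (minterm → PIs covering it):
  0 | 0-000  (sole → essential)
  8 | 0-000,010-0
  10 | 010-0,0101-
  11 | -1011,0101-
  17 | 1--01  (sole → essential)
  21 | 1--01  (sole → essential)
  25 | 1--01,11--1
  27 | -1011,11--1
  28 | 1110-  (sole → essential)
  29 | 1--01,11--1,1110-
  31 | 11--1  (sole → essential)
Essential prime implicants: 0-000, 1--01, 11--1, 1110-
Petrick residual → 0101-
Minimum SOP uses 5 PIs: a'c'd'e' + a'bc'd + ad'e + abe + abcd'

5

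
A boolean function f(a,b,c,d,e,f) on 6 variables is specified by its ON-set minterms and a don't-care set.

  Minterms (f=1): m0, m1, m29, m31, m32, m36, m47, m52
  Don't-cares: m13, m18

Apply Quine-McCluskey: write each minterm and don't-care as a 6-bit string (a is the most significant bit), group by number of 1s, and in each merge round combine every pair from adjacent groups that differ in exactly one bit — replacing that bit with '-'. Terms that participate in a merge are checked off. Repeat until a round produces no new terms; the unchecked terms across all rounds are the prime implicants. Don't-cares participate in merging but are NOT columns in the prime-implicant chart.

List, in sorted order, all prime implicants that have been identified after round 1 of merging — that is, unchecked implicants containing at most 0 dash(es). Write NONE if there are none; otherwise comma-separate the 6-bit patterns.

010010, 101111

size-2^0 implicants → 000000(✓)  000001(✓)  001101(✓)  010010  011101(✓)  011111(✓)  100000(✓)  100100(✓)  101111  110100(✓)
size-2^1 implicants → -00000  0-1101  00000-  0111-1  1-0100  100-00
Unchecked terms (primes): -00000, 0-1101, 00000-, 010010, 0111-1, 1-0100, 100-00, 101111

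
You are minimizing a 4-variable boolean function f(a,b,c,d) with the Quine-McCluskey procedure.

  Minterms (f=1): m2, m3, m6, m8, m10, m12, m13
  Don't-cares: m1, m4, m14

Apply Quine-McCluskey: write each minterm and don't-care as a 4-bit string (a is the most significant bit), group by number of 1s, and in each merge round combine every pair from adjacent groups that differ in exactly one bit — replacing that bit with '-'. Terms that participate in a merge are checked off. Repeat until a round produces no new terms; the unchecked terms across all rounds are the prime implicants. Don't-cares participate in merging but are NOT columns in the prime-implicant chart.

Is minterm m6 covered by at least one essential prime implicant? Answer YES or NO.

NO

Round 0: 0001✓ 0010✓ 0011✓ 0100✓ 0110✓ 1000✓ 1010✓ 1100✓ 1101✓ 1110✓
Round 1: -010✓ -100✓ -110✓ 0-10✓ 00-1 001- 01-0✓ 1-00✓ 1-10✓ 10-0✓ 11-0✓ 110-
Round 2: --10 -1-0 1--0
PIs = {--10, -1-0, 00-1, 001-, 1--0, 110-}
Coverage chart:
  m2: --10,001-
  m3: 00-1,001-
  m6: --10,-1-0
  m8: 1--0 ←essential
  m10: --10,1--0
  m12: -1-0,1--0,110-
  m13: 110- ←essential
Essential: 1--0, 110-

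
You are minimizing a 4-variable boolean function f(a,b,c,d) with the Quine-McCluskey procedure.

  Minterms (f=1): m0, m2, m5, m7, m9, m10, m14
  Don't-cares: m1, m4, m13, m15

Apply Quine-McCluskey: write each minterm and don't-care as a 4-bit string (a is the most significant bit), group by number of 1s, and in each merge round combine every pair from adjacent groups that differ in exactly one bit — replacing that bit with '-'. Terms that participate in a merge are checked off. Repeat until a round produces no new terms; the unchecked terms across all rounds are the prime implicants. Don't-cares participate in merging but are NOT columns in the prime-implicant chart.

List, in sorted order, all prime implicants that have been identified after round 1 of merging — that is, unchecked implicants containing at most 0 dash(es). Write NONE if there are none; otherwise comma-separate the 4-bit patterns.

NONE

size-2^0 implicants → 0000(✓)  0001(✓)  0010(✓)  0100(✓)  0101(✓)  0111(✓)  1001(✓)  1010(✓)  1101(✓)  1110(✓)  1111(✓)
size-2^1 implicants → -001(✓)  -010  -101(✓)  -111(✓)  0-00(✓)  0-01(✓)  00-0  000-(✓)  01-1(✓)  010-(✓)  1-01(✓)  1-10  11-1(✓)  111-
size-2^2 implicants → --01  -1-1  0-0-
Unchecked terms (primes): --01, -010, -1-1, 0-0-, 00-0, 1-10, 111-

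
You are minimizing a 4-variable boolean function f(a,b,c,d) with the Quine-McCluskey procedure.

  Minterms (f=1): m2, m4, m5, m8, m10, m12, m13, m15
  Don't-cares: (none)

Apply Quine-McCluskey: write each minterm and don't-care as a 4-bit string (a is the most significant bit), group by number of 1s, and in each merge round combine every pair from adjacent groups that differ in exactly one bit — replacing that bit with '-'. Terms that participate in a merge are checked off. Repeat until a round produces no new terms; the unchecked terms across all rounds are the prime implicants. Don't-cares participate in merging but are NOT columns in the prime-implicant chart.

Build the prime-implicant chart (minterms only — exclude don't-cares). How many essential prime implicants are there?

3

[col 0] 0010*, 0100*, 0101*, 1000*, 1010*, 1100*, 1101*, 1111*
[col 1] -010, -100*, -101*, 010-*, 1-00, 10-0, 11-1, 110-*
[col 2] -10-
Prime implicants: -010, -10-, 1-00, 10-0, 11-1
PI chart (minterm → PIs covering it):
  2 | -010  (sole → essential)
  4 | -10-  (sole → essential)
  5 | -10-  (sole → essential)
  8 | 1-00,10-0
  10 | -010,10-0
  12 | -10-,1-00
  13 | -10-,11-1
  15 | 11-1  (sole → essential)
Essential prime implicants: -010, -10-, 11-1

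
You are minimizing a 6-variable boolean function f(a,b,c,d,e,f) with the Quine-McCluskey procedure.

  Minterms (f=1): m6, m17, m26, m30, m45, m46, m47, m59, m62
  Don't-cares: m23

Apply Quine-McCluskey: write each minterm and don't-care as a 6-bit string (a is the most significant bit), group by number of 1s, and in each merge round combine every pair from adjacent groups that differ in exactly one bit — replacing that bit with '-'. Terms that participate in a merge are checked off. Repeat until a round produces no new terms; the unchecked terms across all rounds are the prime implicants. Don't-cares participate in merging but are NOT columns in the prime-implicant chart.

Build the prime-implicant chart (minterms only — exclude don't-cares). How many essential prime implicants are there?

5

[col 0] 000110, 010001, 010111, 011010*, 011110*, 101101*, 101110*, 101111*, 111011, 111110*
[col 1] -11110, 011-10, 1-1110, 1011-1, 10111-
Prime implicants: -11110, 000110, 010001, 010111, 011-10, 1-1110, 1011-1, 10111-, 111011
PI chart (minterm → PIs covering it):
  6 | 000110  (sole → essential)
  17 | 010001  (sole → essential)
  26 | 011-10  (sole → essential)
  30 | -11110,011-10
  45 | 1011-1  (sole → essential)
  46 | 1-1110,10111-
  47 | 1011-1,10111-
  59 | 111011  (sole → essential)
  62 | -11110,1-1110
Essential prime implicants: 000110, 010001, 011-10, 1011-1, 111011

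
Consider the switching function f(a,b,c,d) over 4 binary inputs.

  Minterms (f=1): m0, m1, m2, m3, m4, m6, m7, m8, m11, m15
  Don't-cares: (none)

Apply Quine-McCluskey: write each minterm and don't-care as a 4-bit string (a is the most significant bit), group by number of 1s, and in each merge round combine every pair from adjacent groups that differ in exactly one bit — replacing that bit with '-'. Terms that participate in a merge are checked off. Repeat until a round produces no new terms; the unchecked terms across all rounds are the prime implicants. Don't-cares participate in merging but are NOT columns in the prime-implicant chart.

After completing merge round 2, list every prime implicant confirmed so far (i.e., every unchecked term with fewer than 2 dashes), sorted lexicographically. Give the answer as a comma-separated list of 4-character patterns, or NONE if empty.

-000

[col 0] 0000*, 0001*, 0010*, 0011*, 0100*, 0110*, 0111*, 1000*, 1011*, 1111*
[col 1] -000, -011*, -111*, 0-00*, 0-10*, 0-11*, 00-0*, 00-1*, 000-*, 001-*, 01-0*, 011-*, 1-11*
[col 2] --11, 0--0, 0-1-, 00--
Prime implicants: --11, -000, 0--0, 0-1-, 00--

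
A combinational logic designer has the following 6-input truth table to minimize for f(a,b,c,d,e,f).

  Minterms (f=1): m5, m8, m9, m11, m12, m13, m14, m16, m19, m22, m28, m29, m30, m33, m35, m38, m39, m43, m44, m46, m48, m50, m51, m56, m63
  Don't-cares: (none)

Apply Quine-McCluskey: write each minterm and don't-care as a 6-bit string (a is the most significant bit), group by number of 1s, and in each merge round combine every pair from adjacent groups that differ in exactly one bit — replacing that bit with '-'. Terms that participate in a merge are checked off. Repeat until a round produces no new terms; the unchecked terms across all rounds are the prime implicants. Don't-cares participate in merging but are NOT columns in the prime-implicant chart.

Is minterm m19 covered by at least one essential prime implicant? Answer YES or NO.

size-2^0 implicants → 000101(✓)  001000(✓)  001001(✓)  001011(✓)  001100(✓)  001101(✓)  001110(✓)  010000(✓)  010011(✓)  010110(✓)  011100(✓)  011101(✓)  011110(✓)  100001(✓)  100011(✓)  100110(✓)  100111(✓)  101011(✓)  101100(✓)  101110(✓)  110000(✓)  110010(✓)  110011(✓)  111000(✓)  111111
size-2^1 implicants → -01011  -01100(✓)  -01110(✓)  -10000  -10011  0-1100(✓)  0-1101(✓)  0-1110(✓)  00-101  001-00(✓)  001-01(✓)  0010-1  00100-(✓)  0011-0(✓)  00110-(✓)  01-110  0111-0(✓)  01110-(✓)  1-0011  10-011  10-110  100-11  1000-1  10011-  1011-0(✓)  11-000  1100-0  11001-
size-2^2 implicants → -011-0  0-11-0  0-110-  001-0-
Unchecked terms (primes): -01011, -011-0, -10000, -10011, 0-11-0, 0-110-, 00-101, 001-0-, 0010-1, 01-110, 1-0011, 10-011, 10-110, 100-11, 1000-1, 10011-, 11-000, 1100-0, 11001-, 111111
Minterm coverage:
  m5 ⊆ 00-101 [E]
  m8 ⊆ 001-0- [E]
  m9 ⊆ 001-0-,0010-1
  m11 ⊆ -01011,0010-1
  m12 ⊆ -011-0,0-11-0,0-110-,001-0-
  m13 ⊆ 0-110-,00-101,001-0-
  m14 ⊆ -011-0,0-11-0
  m16 ⊆ -10000 [E]
  m19 ⊆ -10011 [E]
  m22 ⊆ 01-110 [E]
  m28 ⊆ 0-11-0,0-110-
  m29 ⊆ 0-110- [E]
  m30 ⊆ 0-11-0,01-110
  m33 ⊆ 1000-1 [E]
  m35 ⊆ 1-0011,10-011,100-11,1000-1
  m38 ⊆ 10-110,10011-
  m39 ⊆ 100-11,10011-
  m43 ⊆ -01011,10-011
  m44 ⊆ -011-0 [E]
  m46 ⊆ -011-0,10-110
  m48 ⊆ -10000,11-000,1100-0
  m50 ⊆ 1100-0,11001-
  m51 ⊆ -10011,1-0011,11001-
  m56 ⊆ 11-000 [E]
  m63 ⊆ 111111 [E]
E = {-011-0, -10000, -10011, 0-110-, 00-101, 001-0-, 01-110, 1000-1, 11-000, 111111}

YES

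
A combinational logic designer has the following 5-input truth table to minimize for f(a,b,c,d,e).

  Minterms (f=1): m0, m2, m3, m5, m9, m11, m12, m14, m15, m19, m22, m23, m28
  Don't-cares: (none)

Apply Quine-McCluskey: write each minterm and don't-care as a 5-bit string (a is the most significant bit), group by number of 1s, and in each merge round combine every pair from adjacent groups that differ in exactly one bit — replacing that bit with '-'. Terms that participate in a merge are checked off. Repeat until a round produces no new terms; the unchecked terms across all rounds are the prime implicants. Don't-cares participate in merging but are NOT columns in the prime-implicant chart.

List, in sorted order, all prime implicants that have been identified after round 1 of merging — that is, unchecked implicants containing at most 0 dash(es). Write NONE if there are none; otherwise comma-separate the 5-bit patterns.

00101

size-2^0 implicants → 00000(✓)  00010(✓)  00011(✓)  00101  01001(✓)  01011(✓)  01100(✓)  01110(✓)  01111(✓)  10011(✓)  10110(✓)  10111(✓)  11100(✓)
size-2^1 implicants → -0011  -1100  0-011  000-0  0001-  01-11  010-1  011-0  0111-  10-11  1011-
Unchecked terms (primes): -0011, -1100, 0-011, 000-0, 0001-, 00101, 01-11, 010-1, 011-0, 0111-, 10-11, 1011-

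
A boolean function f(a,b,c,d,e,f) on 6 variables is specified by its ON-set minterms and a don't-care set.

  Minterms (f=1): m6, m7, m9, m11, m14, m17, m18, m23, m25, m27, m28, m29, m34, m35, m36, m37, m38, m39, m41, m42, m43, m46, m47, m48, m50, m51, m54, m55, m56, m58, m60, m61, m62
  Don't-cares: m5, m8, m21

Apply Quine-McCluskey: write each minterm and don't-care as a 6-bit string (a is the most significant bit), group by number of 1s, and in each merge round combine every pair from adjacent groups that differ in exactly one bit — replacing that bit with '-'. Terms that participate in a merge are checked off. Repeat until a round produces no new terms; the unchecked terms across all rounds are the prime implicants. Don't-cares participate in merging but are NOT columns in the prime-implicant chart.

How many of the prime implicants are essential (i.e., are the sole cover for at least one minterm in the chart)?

size-2^0 implicants → 000101(✓)  000110(✓)  000111(✓)  001000(✓)  001001(✓)  001011(✓)  001110(✓)  010001(✓)  010010(✓)  010101(✓)  010111(✓)  011001(✓)  011011(✓)  011100(✓)  011101(✓)  100010(✓)  100011(✓)  100100(✓)  100101(✓)  100110(✓)  100111(✓)  101001(✓)  101010(✓)  101011(✓)  101110(✓)  101111(✓)  110000(✓)  110010(✓)  110011(✓)  110110(✓)  110111(✓)  111000(✓)  111010(✓)  111100(✓)  111101(✓)  111110(✓)
size-2^1 implicants → -00101(✓)  -00110(✓)  -00111(✓)  -01001(✓)  -01011(✓)  -01110(✓)  -10010  -10111(✓)  -11100(✓)  -11101(✓)  0-0101(✓)  0-0111(✓)  0-1001(✓)  0-1011(✓)  00-110(✓)  0001-1(✓)  00011-(✓)  0010-1(✓)  00100-  01-001(✓)  01-101(✓)  010-01(✓)  0101-1(✓)  011-01(✓)  0110-1(✓)  01110-(✓)  1-0010(✓)  1-0011(✓)  1-0110(✓)  1-0111(✓)  1-1010(✓)  1-1110(✓)  10-010(✓)  10-011(✓)  10-110(✓)  10-111(✓)  100-10(✓)  100-11(✓)  10001-(✓)  1001-0(✓)  1001-1(✓)  10010-(✓)  10011-(✓)  101-10(✓)  101-11(✓)  1010-1(✓)  10101-(✓)  10111-(✓)  11-000(✓)  11-010(✓)  11-110(✓)  110-10(✓)  110-11(✓)  1100-0(✓)  11001-(✓)  11011-(✓)  111-00(✓)  111-10(✓)  1110-0(✓)  1111-0(✓)  11110-(✓)
size-2^2 implicants → --0111  -0-110  -001-1  -0011-  -010-1  -1110-  0-01-1  0-10-1  01--01  1--010(✓)  1--110(✓)  1-0-10(✓)  1-0-11(✓)  1-001-(✓)  1-011-(✓)  1-1-10(✓)  10--10(✓)  10--11(✓)  10-01-(✓)  10-11-(✓)  100-1-(✓)  1001--  101-1-(✓)  11--10(✓)  11-0-0  110-1-(✓)  111--0
size-2^3 implicants → 1---10  1-0-1-  10--1-
Unchecked terms (primes): --0111, -0-110, -001-1, -0011-, -010-1, -10010, -1110-, 0-01-1, 0-10-1, 00100-, 01--01, 1---10, 1-0-1-, 10--1-, 1001--, 11-0-0, 111--0
Minterm coverage:
  m6 ⊆ -0-110,-0011-
  m7 ⊆ --0111,-001-1,-0011-,0-01-1
  m9 ⊆ -010-1,0-10-1,00100-
  m11 ⊆ -010-1,0-10-1
  m14 ⊆ -0-110 [E]
  m17 ⊆ 01--01 [E]
  m18 ⊆ -10010 [E]
  m23 ⊆ --0111,0-01-1
  m25 ⊆ 0-10-1,01--01
  m27 ⊆ 0-10-1 [E]
  m28 ⊆ -1110- [E]
  m29 ⊆ -1110-,01--01
  m34 ⊆ 1---10,1-0-1-,10--1-
  m35 ⊆ 1-0-1-,10--1-
  m36 ⊆ 1001-- [E]
  m37 ⊆ -001-1,1001--
  m38 ⊆ -0-110,-0011-,1---10,1-0-1-,10--1-,1001--
  m39 ⊆ --0111,-001-1,-0011-,1-0-1-,10--1-,1001--
  m41 ⊆ -010-1 [E]
  m42 ⊆ 1---10,10--1-
  m43 ⊆ -010-1,10--1-
  m46 ⊆ -0-110,1---10,10--1-
  m47 ⊆ 10--1- [E]
  m48 ⊆ 11-0-0 [E]
  m50 ⊆ -10010,1---10,1-0-1-,11-0-0
  m51 ⊆ 1-0-1- [E]
  m54 ⊆ 1---10,1-0-1-
  m55 ⊆ --0111,1-0-1-
  m56 ⊆ 11-0-0,111--0
  m58 ⊆ 1---10,11-0-0,111--0
  m60 ⊆ -1110-,111--0
  m61 ⊆ -1110- [E]
  m62 ⊆ 1---10,111--0
E = {-0-110, -010-1, -10010, -1110-, 0-10-1, 01--01, 1-0-1-, 10--1-, 1001--, 11-0-0}

10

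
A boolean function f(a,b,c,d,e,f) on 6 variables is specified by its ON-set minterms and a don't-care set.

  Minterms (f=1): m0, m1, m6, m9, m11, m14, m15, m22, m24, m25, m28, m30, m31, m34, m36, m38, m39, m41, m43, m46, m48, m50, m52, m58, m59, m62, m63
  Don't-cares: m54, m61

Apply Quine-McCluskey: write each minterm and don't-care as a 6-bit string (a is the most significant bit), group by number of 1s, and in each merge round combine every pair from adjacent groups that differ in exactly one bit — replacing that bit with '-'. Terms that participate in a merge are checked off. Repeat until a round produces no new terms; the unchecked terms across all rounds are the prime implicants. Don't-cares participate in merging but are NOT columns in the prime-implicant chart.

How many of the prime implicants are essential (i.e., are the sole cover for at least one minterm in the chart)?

7

Round 0: 000000✓ 000001✓ 000110✓ 001001✓ 001011✓ 001110✓ 001111✓ 010110✓ 011000✓ 011001✓ 011100✓ 011110✓ 011111✓ 100010✓ 100100✓ 100110✓ 100111✓ 101001✓ 101011✓ 101110✓ 110000✓ 110010✓ 110100✓ 110110✓ 111010✓ 111011✓ 111101✓ 111110✓ 111111✓
Round 1: -00110✓ -01001✓ -01011✓ -01110✓ -10110✓ -11110✓ -11111✓ 0-0110✓ 0-1001 0-1110✓ 0-1111✓ 00-001 00-110✓ 00000- 001-11 0010-1✓ 00111-✓ 01-110✓ 011-00 01100- 0111-0 01111-✓ 1-0010✓ 1-0100✓ 1-0110✓ 1-1011 1-1110✓ 10-110✓ 100-10✓ 1001-0✓ 10011- 1010-1✓ 11-010✓ 11-110✓ 110-00✓ 110-10✓ 1100-0✓ 1101-0✓ 111-10✓ 111-11✓ 11101-✓ 1111-1 11111-✓
Round 2: --0110✓ --1110✓ -0-110✓ -010-1 -1-110✓ -1111- 0--110✓ 0-111- 1--110✓ 1-0-10 1-01-0 11--10 110--0 111-1-
Round 3: ---110
PIs = {---110, -010-1, -1111-, 0-1001, 0-111-, 00-001, 00000-, 001-11, 011-00, 01100-, 0111-0, 1-0-10, 1-01-0, 1-1011, 10011-, 11--10, 110--0, 111-1-, 1111-1}
Coverage chart:
  m0: 00000- ←essential
  m1: 00-001,00000-
  m6: ---110 ←essential
  m9: -010-1,0-1001,00-001
  m11: -010-1,001-11
  m14: ---110,0-111-
  m15: 0-111-,001-11
  m22: ---110 ←essential
  m24: 011-00,01100-
  m25: 0-1001,01100-
  m28: 011-00,0111-0
  m30: ---110,-1111-,0-111-,0111-0
  m31: -1111-,0-111-
  m34: 1-0-10 ←essential
  m36: 1-01-0 ←essential
  m38: ---110,1-0-10,1-01-0,10011-
  m39: 10011- ←essential
  m41: -010-1 ←essential
  m43: -010-1,1-1011
  m46: ---110 ←essential
  m48: 110--0 ←essential
  m50: 1-0-10,11--10,110--0
  m52: 1-01-0,110--0
  m58: 11--10,111-1-
  m59: 1-1011,111-1-
  m62: ---110,-1111-,11--10,111-1-
  m63: -1111-,111-1-,1111-1
Essential: ---110, -010-1, 00000-, 1-0-10, 1-01-0, 10011-, 110--0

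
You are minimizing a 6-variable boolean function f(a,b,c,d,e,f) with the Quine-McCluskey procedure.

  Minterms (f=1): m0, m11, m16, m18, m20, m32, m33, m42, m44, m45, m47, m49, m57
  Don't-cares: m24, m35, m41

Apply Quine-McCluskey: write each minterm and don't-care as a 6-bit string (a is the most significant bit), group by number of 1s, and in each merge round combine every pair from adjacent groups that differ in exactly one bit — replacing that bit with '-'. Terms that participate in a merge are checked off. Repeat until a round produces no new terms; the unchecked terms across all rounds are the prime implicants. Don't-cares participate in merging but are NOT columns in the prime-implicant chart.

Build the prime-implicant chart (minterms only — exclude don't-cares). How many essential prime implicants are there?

7

[col 0] 000000*, 001011, 010000*, 010010*, 010100*, 011000*, 100000*, 100001*, 100011*, 101001*, 101010, 101100*, 101101*, 101111*, 110001*, 111001*
[col 1] -00000, 0-0000, 01-000, 010-00, 0100-0, 1-0001*, 1-1001*, 10-001*, 1000-1, 10000-, 101-01, 1011-1, 10110-, 11-001*
[col 2] 1--001
Prime implicants: -00000, 0-0000, 001011, 01-000, 010-00, 0100-0, 1--001, 1000-1, 10000-, 101-01, 101010, 1011-1, 10110-
PI chart (minterm → PIs covering it):
  0 | -00000,0-0000
  11 | 001011  (sole → essential)
  16 | 0-0000,01-000,010-00,0100-0
  18 | 0100-0  (sole → essential)
  20 | 010-00  (sole → essential)
  32 | -00000,10000-
  33 | 1--001,1000-1,10000-
  42 | 101010  (sole → essential)
  44 | 10110-  (sole → essential)
  45 | 101-01,1011-1,10110-
  47 | 1011-1  (sole → essential)
  49 | 1--001  (sole → essential)
  57 | 1--001  (sole → essential)
Essential prime implicants: 001011, 010-00, 0100-0, 1--001, 101010, 1011-1, 10110-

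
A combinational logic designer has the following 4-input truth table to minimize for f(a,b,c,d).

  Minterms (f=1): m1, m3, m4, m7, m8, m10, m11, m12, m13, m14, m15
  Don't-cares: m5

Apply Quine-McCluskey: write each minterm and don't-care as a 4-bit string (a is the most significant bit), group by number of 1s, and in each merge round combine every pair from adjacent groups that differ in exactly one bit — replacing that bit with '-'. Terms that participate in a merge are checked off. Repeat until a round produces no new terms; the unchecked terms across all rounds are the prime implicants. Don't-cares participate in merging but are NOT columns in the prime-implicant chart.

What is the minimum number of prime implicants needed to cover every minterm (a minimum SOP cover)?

4

size-2^0 implicants → 0001(✓)  0011(✓)  0100(✓)  0101(✓)  0111(✓)  1000(✓)  1010(✓)  1011(✓)  1100(✓)  1101(✓)  1110(✓)  1111(✓)
size-2^1 implicants → -011(✓)  -100(✓)  -101(✓)  -111(✓)  0-01(✓)  0-11(✓)  00-1(✓)  01-1(✓)  010-(✓)  1-00(✓)  1-10(✓)  1-11(✓)  10-0(✓)  101-(✓)  11-0(✓)  11-1(✓)  110-(✓)  111-(✓)
size-2^2 implicants → --11  -1-1  -10-  0--1  1--0  1-1-  11--
Unchecked terms (primes): --11, -1-1, -10-, 0--1, 1--0, 1-1-, 11--
Minterm coverage:
  m1 ⊆ 0--1 [E]
  m3 ⊆ --11,0--1
  m4 ⊆ -10- [E]
  m7 ⊆ --11,-1-1,0--1
  m8 ⊆ 1--0 [E]
  m10 ⊆ 1--0,1-1-
  m11 ⊆ --11,1-1-
  m12 ⊆ -10-,1--0,11--
  m13 ⊆ -1-1,-10-,11--
  m14 ⊆ 1--0,1-1-,11--
  m15 ⊆ --11,-1-1,1-1-,11--
E = {-10-, 0--1, 1--0}
Petrick residual → --11
Cover = cd + bc' + a'd + ad'  |cover|=4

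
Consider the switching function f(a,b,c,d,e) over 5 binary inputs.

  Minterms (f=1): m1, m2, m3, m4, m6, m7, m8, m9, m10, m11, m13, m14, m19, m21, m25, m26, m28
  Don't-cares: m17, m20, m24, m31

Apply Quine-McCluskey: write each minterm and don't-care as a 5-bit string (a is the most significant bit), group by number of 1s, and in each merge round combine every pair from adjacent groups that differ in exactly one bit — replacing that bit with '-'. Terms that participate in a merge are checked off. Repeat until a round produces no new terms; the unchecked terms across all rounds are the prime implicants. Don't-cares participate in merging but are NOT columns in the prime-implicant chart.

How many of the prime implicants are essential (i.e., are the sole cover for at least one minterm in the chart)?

size-2^0 implicants → 00001(✓)  00010(✓)  00011(✓)  00100(✓)  00110(✓)  00111(✓)  01000(✓)  01001(✓)  01010(✓)  01011(✓)  01101(✓)  01110(✓)  10001(✓)  10011(✓)  10100(✓)  10101(✓)  11000(✓)  11001(✓)  11010(✓)  11100(✓)  11111
size-2^1 implicants → -0001(✓)  -0011(✓)  -0100  -1000(✓)  -1001(✓)  -1010(✓)  0-001(✓)  0-010(✓)  0-011(✓)  0-110(✓)  00-10(✓)  00-11(✓)  000-1(✓)  0001-(✓)  001-0  0011-(✓)  01-01  01-10(✓)  010-0(✓)  010-1(✓)  0100-(✓)  0101-(✓)  1-001(✓)  1-100  10-01  100-1(✓)  1010-  11-00  110-0(✓)  1100-(✓)
size-2^2 implicants → --001  -00-1  -10-0  -100-  0--10  0-0-1  0-01-  00-1-  010--
Unchecked terms (primes): --001, -00-1, -0100, -10-0, -100-, 0--10, 0-0-1, 0-01-, 00-1-, 001-0, 01-01, 010--, 1-100, 10-01, 1010-, 11-00, 11111
Minterm coverage:
  m1 ⊆ --001,-00-1,0-0-1
  m2 ⊆ 0--10,0-01-,00-1-
  m3 ⊆ -00-1,0-0-1,0-01-,00-1-
  m4 ⊆ -0100,001-0
  m6 ⊆ 0--10,00-1-,001-0
  m7 ⊆ 00-1- [E]
  m8 ⊆ -10-0,-100-,010--
  m9 ⊆ --001,-100-,0-0-1,01-01,010--
  m10 ⊆ -10-0,0--10,0-01-,010--
  m11 ⊆ 0-0-1,0-01-,010--
  m13 ⊆ 01-01 [E]
  m14 ⊆ 0--10 [E]
  m19 ⊆ -00-1 [E]
  m21 ⊆ 10-01,1010-
  m25 ⊆ --001,-100-
  m26 ⊆ -10-0 [E]
  m28 ⊆ 1-100,11-00
E = {-00-1, -10-0, 0--10, 00-1-, 01-01}

5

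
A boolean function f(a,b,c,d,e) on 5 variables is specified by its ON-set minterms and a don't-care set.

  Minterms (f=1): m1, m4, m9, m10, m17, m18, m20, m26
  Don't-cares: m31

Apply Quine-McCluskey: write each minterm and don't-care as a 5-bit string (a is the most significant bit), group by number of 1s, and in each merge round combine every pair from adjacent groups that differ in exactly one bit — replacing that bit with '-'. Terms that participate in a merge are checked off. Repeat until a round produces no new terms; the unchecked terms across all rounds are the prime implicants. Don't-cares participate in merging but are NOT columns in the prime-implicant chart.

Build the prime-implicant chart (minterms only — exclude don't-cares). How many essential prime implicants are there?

5

size-2^0 implicants → 00001(✓)  00100(✓)  01001(✓)  01010(✓)  10001(✓)  10010(✓)  10100(✓)  11010(✓)  11111
size-2^1 implicants → -0001  -0100  -1010  0-001  1-010
Unchecked terms (primes): -0001, -0100, -1010, 0-001, 1-010, 11111
Minterm coverage:
  m1 ⊆ -0001,0-001
  m4 ⊆ -0100 [E]
  m9 ⊆ 0-001 [E]
  m10 ⊆ -1010 [E]
  m17 ⊆ -0001 [E]
  m18 ⊆ 1-010 [E]
  m20 ⊆ -0100 [E]
  m26 ⊆ -1010,1-010
E = {-0001, -0100, -1010, 0-001, 1-010}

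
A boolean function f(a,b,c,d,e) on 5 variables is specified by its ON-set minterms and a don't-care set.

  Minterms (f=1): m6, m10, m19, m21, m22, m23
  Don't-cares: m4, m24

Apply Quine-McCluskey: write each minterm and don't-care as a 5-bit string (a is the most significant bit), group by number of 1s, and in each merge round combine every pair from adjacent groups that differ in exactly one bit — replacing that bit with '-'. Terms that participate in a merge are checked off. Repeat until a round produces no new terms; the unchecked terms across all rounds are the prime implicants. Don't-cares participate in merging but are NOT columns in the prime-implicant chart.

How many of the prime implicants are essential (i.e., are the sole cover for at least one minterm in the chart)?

3

[col 0] 00100*, 00110*, 01010, 10011*, 10101*, 10110*, 10111*, 11000
[col 1] -0110, 001-0, 10-11, 101-1, 1011-
Prime implicants: -0110, 001-0, 01010, 10-11, 101-1, 1011-, 11000
PI chart (minterm → PIs covering it):
  6 | -0110,001-0
  10 | 01010  (sole → essential)
  19 | 10-11  (sole → essential)
  21 | 101-1  (sole → essential)
  22 | -0110,1011-
  23 | 10-11,101-1,1011-
Essential prime implicants: 01010, 10-11, 101-1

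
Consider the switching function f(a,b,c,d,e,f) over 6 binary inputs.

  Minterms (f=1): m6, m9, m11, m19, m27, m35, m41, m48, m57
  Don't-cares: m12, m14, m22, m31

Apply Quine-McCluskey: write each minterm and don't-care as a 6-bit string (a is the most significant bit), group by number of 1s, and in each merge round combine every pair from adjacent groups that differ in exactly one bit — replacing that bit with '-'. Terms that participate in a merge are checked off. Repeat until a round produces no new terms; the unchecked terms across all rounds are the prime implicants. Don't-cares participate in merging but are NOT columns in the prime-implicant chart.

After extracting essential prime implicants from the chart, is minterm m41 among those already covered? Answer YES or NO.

Round 0: 000110✓ 001001✓ 001011✓ 001100✓ 001110✓ 010011✓ 010110✓ 011011✓ 011111✓ 100011 101001✓ 110000 111001✓
Round 1: -01001 0-0110 0-1011 00-110 0010-1 0011-0 01-011 011-11 1-1001
PIs = {-01001, 0-0110, 0-1011, 00-110, 0010-1, 0011-0, 01-011, 011-11, 1-1001, 100011, 110000}
Coverage chart:
  m6: 0-0110,00-110
  m9: -01001,0010-1
  m11: 0-1011,0010-1
  m19: 01-011 ←essential
  m27: 0-1011,01-011,011-11
  m35: 100011 ←essential
  m41: -01001,1-1001
  m48: 110000 ←essential
  m57: 1-1001 ←essential
Essential: 01-011, 1-1001, 100011, 110000

YES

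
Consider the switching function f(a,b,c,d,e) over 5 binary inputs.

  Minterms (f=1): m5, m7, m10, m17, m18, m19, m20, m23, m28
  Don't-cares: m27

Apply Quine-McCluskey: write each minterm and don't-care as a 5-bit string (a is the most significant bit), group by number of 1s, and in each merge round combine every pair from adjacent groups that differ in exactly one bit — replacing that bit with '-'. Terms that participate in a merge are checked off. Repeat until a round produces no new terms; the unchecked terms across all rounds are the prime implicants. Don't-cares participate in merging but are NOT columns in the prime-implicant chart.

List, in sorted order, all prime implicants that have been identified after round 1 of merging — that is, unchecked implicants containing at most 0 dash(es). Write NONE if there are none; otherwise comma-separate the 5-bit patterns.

01010

size-2^0 implicants → 00101(✓)  00111(✓)  01010  10001(✓)  10010(✓)  10011(✓)  10100(✓)  10111(✓)  11011(✓)  11100(✓)
size-2^1 implicants → -0111  001-1  1-011  1-100  10-11  100-1  1001-
Unchecked terms (primes): -0111, 001-1, 01010, 1-011, 1-100, 10-11, 100-1, 1001-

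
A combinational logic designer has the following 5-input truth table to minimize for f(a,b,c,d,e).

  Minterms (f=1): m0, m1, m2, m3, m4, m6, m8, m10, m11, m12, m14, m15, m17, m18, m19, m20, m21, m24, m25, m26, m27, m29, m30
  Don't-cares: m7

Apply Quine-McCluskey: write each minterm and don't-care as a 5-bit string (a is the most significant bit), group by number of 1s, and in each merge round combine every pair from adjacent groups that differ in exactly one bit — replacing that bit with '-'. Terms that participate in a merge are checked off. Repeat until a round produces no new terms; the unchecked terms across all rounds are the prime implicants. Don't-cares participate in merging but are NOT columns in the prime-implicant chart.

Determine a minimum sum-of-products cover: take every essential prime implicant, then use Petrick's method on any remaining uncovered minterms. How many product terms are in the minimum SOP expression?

[col 0] 00000*, 00001*, 00010*, 00011*, 00100*, 00110*, 00111*, 01000*, 01010*, 01011*, 01100*, 01110*, 01111*, 10001*, 10010*, 10011*, 10100*, 10101*, 11000*, 11001*, 11010*, 11011*, 11101*, 11110*
[col 1] -0001*, -0010*, -0011*, -0100, -1000*, -1010*, -1011*, -1110*, 0-000*, 0-010*, 0-011*, 0-100*, 0-110*, 0-111*, 00-00*, 00-10*, 00-11*, 000-0*, 000-1*, 0000-*, 0001-*, 001-0*, 0011-*, 01-00*, 01-10*, 01-11*, 010-0*, 0101-*, 011-0*, 0111-*, 1-001*, 1-010*, 1-011*, 1-101*, 10-01*, 100-1*, 1001-*, 1010-, 11-01*, 11-10*, 110-0*, 110-1*, 1100-*, 1101-*
[col 2] --010*, --011*, -00-1, -001-*, -1-10, -10-0, -101-*, 0--00*, 0--10*, 0--11*, 0-0-0*, 0-01-*, 0-1-0*, 0-11-*, 00--0*, 00-1-*, 000--, 01--0*, 01-1-*, 1--01, 1-0-1, 1-01-*, 110--
[col 3] --01-, 0---0, 0--1-
Prime implicants: --01-, -00-1, -0100, -1-10, -10-0, 0---0, 0--1-, 000--, 1--01, 1-0-1, 1010-, 110--
PI chart (minterm → PIs covering it):
  0 | 0---0,000--
  1 | -00-1,000--
  2 | --01-,0---0,0--1-,000--
  3 | --01-,-00-1,0--1-,000--
  4 | -0100,0---0
  6 | 0---0,0--1-
  8 | -10-0,0---0
  10 | --01-,-1-10,-10-0,0---0,0--1-
  11 | --01-,0--1-
  12 | 0---0  (sole → essential)
  14 | -1-10,0---0,0--1-
  15 | 0--1-  (sole → essential)
  17 | -00-1,1--01,1-0-1
  18 | --01-  (sole → essential)
  19 | --01-,-00-1,1-0-1
  20 | -0100,1010-
  21 | 1--01,1010-
  24 | -10-0,110--
  25 | 1--01,1-0-1,110--
  26 | --01-,-1-10,-10-0,110--
  27 | --01-,1-0-1,110--
  29 | 1--01  (sole → essential)
  30 | -1-10  (sole → essential)
Essential prime implicants: --01-, -1-10, 0---0, 0--1-, 1--01
Petrick residual → -00-1, -0100, -10-0
Minimum SOP uses 8 PIs: c'd + b'c'e + b'cd'e' + bde' + bc'e' + a'e' + a'd + ad'e

8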